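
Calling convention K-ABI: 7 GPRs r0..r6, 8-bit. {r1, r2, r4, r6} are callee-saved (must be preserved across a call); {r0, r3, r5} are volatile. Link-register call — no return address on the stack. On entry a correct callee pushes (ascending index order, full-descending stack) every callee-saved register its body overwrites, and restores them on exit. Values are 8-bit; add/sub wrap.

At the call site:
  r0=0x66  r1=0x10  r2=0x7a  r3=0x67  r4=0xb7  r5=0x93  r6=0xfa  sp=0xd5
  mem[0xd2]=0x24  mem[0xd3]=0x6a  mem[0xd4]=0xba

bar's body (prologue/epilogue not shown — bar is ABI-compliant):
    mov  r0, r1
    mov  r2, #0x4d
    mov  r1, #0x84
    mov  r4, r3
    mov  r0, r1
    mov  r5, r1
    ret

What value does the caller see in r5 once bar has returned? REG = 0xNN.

REG = 0x84

prologue: push r1 -> mem[0xd4]=0x10, sp=0xd4
prologue: push r2 -> mem[0xd3]=0x7a, sp=0xd3
prologue: push r4 -> mem[0xd2]=0xb7, sp=0xd2
body[0] mov  r0, r1 -> r0=0x10
body[1] mov  r2, #0x4d -> r2=0x4d
body[2] mov  r1, #0x84 -> r1=0x84
body[3] mov  r4, r3 -> r4=0x67
body[4] mov  r0, r1 -> r0=0x84
body[5] mov  r5, r1 -> r5=0x84
epilogue: pop r4=0xb7, sp=0xd3
epilogue: pop r2=0x7a, sp=0xd4
epilogue: pop r1=0x10, sp=0xd5
r5 is caller-saved -> body value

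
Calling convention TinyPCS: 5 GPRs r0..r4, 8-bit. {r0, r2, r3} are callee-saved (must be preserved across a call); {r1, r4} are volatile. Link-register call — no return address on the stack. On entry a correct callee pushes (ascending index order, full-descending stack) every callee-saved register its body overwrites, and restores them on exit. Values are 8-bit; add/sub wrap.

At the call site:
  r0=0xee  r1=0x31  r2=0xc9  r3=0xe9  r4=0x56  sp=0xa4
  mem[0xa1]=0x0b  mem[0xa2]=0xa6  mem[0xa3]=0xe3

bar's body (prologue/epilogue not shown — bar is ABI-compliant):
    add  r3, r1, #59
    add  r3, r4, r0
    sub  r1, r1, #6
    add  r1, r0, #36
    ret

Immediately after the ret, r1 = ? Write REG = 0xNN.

REG = 0x12

prologue: push r3 → mem[0xa3]=0xe9, sp=0xa3
body[0] add  r3, r1, #59 → r3=0x6c
body[1] add  r3, r4, r0 → r3=0x44
body[2] sub  r1, r1, #6 → r1=0x2b
body[3] add  r1, r0, #36 → r1=0x12
epilogue: pop r3=0xe9, sp=0xa4
r1 is caller-saved → body value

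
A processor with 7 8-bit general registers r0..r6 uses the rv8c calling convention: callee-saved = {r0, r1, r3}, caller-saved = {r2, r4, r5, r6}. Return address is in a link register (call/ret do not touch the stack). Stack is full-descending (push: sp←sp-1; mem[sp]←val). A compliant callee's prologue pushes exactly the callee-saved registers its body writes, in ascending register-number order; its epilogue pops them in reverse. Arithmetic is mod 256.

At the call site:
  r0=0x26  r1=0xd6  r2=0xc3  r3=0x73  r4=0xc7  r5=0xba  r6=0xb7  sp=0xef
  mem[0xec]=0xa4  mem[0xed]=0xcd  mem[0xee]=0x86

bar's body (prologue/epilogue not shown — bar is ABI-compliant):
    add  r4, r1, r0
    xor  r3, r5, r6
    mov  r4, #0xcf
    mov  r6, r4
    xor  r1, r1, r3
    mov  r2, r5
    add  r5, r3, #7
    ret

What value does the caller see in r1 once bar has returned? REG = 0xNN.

prologue: push r1 → mem[0xee]=0xd6, sp=0xee
prologue: push r3 → mem[0xed]=0x73, sp=0xed
body[0] add  r4, r1, r0 → r4=0xfc
body[1] xor  r3, r5, r6 → r3=0x0d
body[2] mov  r4, #0xcf → r4=0xcf
body[3] mov  r6, r4 → r6=0xcf
body[4] xor  r1, r1, r3 → r1=0xdb
body[5] mov  r2, r5 → r2=0xba
body[6] add  r5, r3, #7 → r5=0x14
epilogue: pop r3=0x73, sp=0xee
epilogue: pop r1=0xd6, sp=0xef
r1 is callee-saved → restored

REG = 0xd6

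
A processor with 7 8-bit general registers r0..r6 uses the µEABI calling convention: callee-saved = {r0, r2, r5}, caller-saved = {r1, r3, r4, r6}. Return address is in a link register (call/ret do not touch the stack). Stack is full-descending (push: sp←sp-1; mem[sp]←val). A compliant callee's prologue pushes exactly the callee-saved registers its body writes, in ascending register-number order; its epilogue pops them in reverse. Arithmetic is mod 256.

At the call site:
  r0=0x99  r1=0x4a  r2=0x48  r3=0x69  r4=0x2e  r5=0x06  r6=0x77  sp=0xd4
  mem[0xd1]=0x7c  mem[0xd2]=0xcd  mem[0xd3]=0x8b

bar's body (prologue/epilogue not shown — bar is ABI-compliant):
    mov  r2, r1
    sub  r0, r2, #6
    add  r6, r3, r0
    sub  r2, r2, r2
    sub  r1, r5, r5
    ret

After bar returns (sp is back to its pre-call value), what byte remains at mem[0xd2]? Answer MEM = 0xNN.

prologue: push r0 → mem[0xd3]=0x99, sp=0xd3
prologue: push r2 → mem[0xd2]=0x48, sp=0xd2
body[0] mov  r2, r1 → r2=0x4a
body[1] sub  r0, r2, #6 → r0=0x44
body[2] add  r6, r3, r0 → r6=0xad
body[3] sub  r2, r2, r2 → r2=0x00
body[4] sub  r1, r5, r5 → r1=0x00
epilogue: pop r2=0x48, sp=0xd3
epilogue: pop r0=0x99, sp=0xd4
prologue pushed ['r0', 'r2'] at ['0xd3', '0xd2']

MEM = 0x48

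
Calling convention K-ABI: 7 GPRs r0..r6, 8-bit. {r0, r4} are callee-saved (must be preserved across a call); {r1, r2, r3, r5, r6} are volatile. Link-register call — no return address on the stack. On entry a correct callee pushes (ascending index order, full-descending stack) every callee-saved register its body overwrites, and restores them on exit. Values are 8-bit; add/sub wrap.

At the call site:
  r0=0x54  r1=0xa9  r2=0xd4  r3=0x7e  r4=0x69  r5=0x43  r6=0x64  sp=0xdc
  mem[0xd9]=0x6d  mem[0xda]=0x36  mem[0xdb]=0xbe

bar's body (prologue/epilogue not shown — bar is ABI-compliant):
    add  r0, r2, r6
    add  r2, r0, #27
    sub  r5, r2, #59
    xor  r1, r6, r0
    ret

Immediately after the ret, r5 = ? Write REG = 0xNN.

prologue: push r0 → mem[0xdb]=0x54, sp=0xdb
body[0] add  r0, r2, r6 → r0=0x38
body[1] add  r2, r0, #27 → r2=0x53
body[2] sub  r5, r2, #59 → r5=0x18
body[3] xor  r1, r6, r0 → r1=0x5c
epilogue: pop r0=0x54, sp=0xdc
r5 is caller-saved → body value

REG = 0x18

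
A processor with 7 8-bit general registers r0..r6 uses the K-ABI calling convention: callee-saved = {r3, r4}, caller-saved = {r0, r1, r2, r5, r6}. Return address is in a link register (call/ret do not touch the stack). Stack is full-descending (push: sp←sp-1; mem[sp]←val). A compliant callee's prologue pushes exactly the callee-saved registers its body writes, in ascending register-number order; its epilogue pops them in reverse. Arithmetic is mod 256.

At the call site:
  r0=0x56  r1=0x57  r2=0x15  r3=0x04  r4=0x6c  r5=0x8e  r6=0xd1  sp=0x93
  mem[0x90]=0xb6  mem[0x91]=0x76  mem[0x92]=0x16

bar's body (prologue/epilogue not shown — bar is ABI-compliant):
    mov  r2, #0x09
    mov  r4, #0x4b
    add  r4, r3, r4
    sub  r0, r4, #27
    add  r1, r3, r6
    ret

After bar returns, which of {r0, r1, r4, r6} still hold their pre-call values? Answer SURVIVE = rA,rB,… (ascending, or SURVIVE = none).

SURVIVE = r4,r6

prologue: push r4 → mem[0x92]=0x6c, sp=0x92
body[0] mov  r2, #0x09 → r2=0x09
body[1] mov  r4, #0x4b → r4=0x4b
body[2] add  r4, r3, r4 → r4=0x4f
body[3] sub  r0, r4, #27 → r0=0x34
body[4] add  r1, r3, r6 → r1=0xd5
epilogue: pop r4=0x6c, sp=0x93
r0: caller-saved, written=True
r1: caller-saved, written=True
r4: callee-saved, written=True
r6: caller-saved, written=False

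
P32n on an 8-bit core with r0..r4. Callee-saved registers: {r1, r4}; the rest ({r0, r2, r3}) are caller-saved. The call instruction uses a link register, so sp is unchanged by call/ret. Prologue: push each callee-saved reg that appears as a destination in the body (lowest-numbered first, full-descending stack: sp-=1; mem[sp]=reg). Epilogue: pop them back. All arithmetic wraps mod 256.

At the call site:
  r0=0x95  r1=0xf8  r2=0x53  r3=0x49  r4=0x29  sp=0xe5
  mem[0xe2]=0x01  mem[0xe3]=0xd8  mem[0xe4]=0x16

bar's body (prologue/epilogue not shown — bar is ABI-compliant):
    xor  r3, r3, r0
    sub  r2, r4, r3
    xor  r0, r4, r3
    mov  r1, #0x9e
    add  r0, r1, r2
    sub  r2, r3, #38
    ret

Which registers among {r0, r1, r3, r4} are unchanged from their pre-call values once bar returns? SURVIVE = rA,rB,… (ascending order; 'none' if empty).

prologue: push r1 → mem[0xe4]=0xf8, sp=0xe4
body[0] xor  r3, r3, r0 → r3=0xdc
body[1] sub  r2, r4, r3 → r2=0x4d
body[2] xor  r0, r4, r3 → r0=0xf5
body[3] mov  r1, #0x9e → r1=0x9e
body[4] add  r0, r1, r2 → r0=0xeb
body[5] sub  r2, r3, #38 → r2=0xb6
epilogue: pop r1=0xf8, sp=0xe5
r0: caller-saved, written=True
r1: callee-saved, written=True
r3: caller-saved, written=True
r4: callee-saved, written=False

SURVIVE = r1,r4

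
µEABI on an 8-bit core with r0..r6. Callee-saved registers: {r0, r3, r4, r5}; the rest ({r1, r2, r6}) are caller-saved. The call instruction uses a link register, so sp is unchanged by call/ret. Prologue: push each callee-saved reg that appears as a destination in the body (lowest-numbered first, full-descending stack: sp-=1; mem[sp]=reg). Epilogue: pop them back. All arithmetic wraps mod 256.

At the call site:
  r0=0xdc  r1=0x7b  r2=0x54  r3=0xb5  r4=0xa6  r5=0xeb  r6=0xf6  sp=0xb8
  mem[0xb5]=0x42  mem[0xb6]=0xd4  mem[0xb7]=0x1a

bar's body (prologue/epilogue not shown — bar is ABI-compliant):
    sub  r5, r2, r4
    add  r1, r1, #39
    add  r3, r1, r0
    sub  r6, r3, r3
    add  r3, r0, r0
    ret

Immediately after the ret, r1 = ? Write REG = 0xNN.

REG = 0xa2

prologue: push r3 -> mem[0xb7]=0xb5, sp=0xb7
prologue: push r5 -> mem[0xb6]=0xeb, sp=0xb6
body[0] sub  r5, r2, r4 -> r5=0xae
body[1] add  r1, r1, #39 -> r1=0xa2
body[2] add  r3, r1, r0 -> r3=0x7e
body[3] sub  r6, r3, r3 -> r6=0x00
body[4] add  r3, r0, r0 -> r3=0xb8
epilogue: pop r5=0xeb, sp=0xb7
epilogue: pop r3=0xb5, sp=0xb8
r1 is caller-saved -> body value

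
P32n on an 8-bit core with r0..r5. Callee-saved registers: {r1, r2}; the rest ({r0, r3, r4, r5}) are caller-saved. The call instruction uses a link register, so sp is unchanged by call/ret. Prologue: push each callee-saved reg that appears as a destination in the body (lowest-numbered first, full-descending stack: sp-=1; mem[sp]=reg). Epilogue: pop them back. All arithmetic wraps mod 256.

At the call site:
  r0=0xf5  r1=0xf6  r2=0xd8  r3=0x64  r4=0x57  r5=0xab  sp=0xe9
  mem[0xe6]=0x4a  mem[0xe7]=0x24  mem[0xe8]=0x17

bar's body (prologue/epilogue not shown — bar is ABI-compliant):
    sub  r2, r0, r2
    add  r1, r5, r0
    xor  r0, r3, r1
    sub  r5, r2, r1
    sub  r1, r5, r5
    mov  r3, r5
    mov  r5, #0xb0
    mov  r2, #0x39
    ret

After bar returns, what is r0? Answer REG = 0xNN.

REG = 0xc4

prologue: push r1 -> mem[0xe8]=0xf6, sp=0xe8
prologue: push r2 -> mem[0xe7]=0xd8, sp=0xe7
body[0] sub  r2, r0, r2 -> r2=0x1d
body[1] add  r1, r5, r0 -> r1=0xa0
body[2] xor  r0, r3, r1 -> r0=0xc4
body[3] sub  r5, r2, r1 -> r5=0x7d
body[4] sub  r1, r5, r5 -> r1=0x00
body[5] mov  r3, r5 -> r3=0x7d
body[6] mov  r5, #0xb0 -> r5=0xb0
body[7] mov  r2, #0x39 -> r2=0x39
epilogue: pop r2=0xd8, sp=0xe8
epilogue: pop r1=0xf6, sp=0xe9
r0 is caller-saved -> body value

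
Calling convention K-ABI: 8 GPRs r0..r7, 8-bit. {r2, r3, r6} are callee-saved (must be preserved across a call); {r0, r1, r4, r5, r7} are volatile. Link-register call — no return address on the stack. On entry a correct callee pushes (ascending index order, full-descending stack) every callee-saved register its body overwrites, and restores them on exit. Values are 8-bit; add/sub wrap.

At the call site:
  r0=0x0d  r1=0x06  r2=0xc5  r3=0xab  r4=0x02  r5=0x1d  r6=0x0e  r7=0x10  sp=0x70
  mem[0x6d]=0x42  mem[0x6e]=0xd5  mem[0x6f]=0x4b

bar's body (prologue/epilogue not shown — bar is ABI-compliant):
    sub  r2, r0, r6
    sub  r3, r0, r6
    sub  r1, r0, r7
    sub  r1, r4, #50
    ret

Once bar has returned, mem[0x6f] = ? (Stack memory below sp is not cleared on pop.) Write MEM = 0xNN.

prologue: push r2 → mem[0x6f]=0xc5, sp=0x6f
prologue: push r3 → mem[0x6e]=0xab, sp=0x6e
body[0] sub  r2, r0, r6 → r2=0xff
body[1] sub  r3, r0, r6 → r3=0xff
body[2] sub  r1, r0, r7 → r1=0xfd
body[3] sub  r1, r4, #50 → r1=0xd0
epilogue: pop r3=0xab, sp=0x6f
epilogue: pop r2=0xc5, sp=0x70
prologue pushed ['r2', 'r3'] at ['0x6f', '0x6e']

MEM = 0xc5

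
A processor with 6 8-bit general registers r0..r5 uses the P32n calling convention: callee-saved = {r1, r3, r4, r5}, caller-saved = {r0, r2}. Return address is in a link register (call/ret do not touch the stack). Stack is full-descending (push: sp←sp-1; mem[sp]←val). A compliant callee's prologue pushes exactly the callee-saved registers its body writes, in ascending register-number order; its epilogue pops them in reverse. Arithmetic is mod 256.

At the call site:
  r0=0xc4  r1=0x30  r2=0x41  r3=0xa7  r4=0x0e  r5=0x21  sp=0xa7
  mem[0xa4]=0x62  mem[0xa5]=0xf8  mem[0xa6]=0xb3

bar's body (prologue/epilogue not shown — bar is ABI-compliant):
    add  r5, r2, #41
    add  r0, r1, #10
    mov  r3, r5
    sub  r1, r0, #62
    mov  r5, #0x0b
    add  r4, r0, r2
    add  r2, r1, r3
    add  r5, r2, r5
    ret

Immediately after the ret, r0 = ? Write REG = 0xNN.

prologue: push r1 → mem[0xa6]=0x30, sp=0xa6
prologue: push r3 → mem[0xa5]=0xa7, sp=0xa5
prologue: push r4 → mem[0xa4]=0x0e, sp=0xa4
prologue: push r5 → mem[0xa3]=0x21, sp=0xa3
body[0] add  r5, r2, #41 → r5=0x6a
body[1] add  r0, r1, #10 → r0=0x3a
body[2] mov  r3, r5 → r3=0x6a
body[3] sub  r1, r0, #62 → r1=0xfc
body[4] mov  r5, #0x0b → r5=0x0b
body[5] add  r4, r0, r2 → r4=0x7b
body[6] add  r2, r1, r3 → r2=0x66
body[7] add  r5, r2, r5 → r5=0x71
epilogue: pop r5=0x21, sp=0xa4
epilogue: pop r4=0x0e, sp=0xa5
epilogue: pop r3=0xa7, sp=0xa6
epilogue: pop r1=0x30, sp=0xa7
r0 is caller-saved → body value

REG = 0x3a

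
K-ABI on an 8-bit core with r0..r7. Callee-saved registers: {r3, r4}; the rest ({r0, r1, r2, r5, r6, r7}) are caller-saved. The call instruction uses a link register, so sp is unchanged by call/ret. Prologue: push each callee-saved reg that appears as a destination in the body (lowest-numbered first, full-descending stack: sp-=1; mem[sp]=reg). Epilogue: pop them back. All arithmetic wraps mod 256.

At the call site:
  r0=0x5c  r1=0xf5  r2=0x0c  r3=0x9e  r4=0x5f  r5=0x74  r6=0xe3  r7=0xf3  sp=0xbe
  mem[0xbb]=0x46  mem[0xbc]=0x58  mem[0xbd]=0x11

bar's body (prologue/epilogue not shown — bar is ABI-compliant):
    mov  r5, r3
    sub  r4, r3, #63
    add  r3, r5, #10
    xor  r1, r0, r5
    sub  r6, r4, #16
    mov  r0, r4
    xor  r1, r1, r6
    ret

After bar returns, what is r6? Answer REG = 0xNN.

REG = 0x4f

prologue: push r3 -> mem[0xbd]=0x9e, sp=0xbd
prologue: push r4 -> mem[0xbc]=0x5f, sp=0xbc
body[0] mov  r5, r3 -> r5=0x9e
body[1] sub  r4, r3, #63 -> r4=0x5f
body[2] add  r3, r5, #10 -> r3=0xa8
body[3] xor  r1, r0, r5 -> r1=0xc2
body[4] sub  r6, r4, #16 -> r6=0x4f
body[5] mov  r0, r4 -> r0=0x5f
body[6] xor  r1, r1, r6 -> r1=0x8d
epilogue: pop r4=0x5f, sp=0xbd
epilogue: pop r3=0x9e, sp=0xbe
r6 is caller-saved -> body value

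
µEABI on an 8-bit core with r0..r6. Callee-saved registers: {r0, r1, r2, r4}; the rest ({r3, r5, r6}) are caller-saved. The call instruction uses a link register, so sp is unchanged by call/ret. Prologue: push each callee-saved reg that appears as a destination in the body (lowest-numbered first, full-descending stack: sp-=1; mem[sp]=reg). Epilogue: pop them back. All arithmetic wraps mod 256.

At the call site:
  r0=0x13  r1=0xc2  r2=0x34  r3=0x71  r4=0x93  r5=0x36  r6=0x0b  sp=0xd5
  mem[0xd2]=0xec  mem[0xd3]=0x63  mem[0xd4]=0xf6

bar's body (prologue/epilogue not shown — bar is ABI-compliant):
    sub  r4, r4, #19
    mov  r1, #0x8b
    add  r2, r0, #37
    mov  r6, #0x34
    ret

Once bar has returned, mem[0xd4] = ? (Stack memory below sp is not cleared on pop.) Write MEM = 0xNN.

MEM = 0xc2

prologue: push r1 -> mem[0xd4]=0xc2, sp=0xd4
prologue: push r2 -> mem[0xd3]=0x34, sp=0xd3
prologue: push r4 -> mem[0xd2]=0x93, sp=0xd2
body[0] sub  r4, r4, #19 -> r4=0x80
body[1] mov  r1, #0x8b -> r1=0x8b
body[2] add  r2, r0, #37 -> r2=0x38
body[3] mov  r6, #0x34 -> r6=0x34
epilogue: pop r4=0x93, sp=0xd3
epilogue: pop r2=0x34, sp=0xd4
epilogue: pop r1=0xc2, sp=0xd5
prologue pushed ['r1', 'r2', 'r4'] at ['0xd4', '0xd3', '0xd2']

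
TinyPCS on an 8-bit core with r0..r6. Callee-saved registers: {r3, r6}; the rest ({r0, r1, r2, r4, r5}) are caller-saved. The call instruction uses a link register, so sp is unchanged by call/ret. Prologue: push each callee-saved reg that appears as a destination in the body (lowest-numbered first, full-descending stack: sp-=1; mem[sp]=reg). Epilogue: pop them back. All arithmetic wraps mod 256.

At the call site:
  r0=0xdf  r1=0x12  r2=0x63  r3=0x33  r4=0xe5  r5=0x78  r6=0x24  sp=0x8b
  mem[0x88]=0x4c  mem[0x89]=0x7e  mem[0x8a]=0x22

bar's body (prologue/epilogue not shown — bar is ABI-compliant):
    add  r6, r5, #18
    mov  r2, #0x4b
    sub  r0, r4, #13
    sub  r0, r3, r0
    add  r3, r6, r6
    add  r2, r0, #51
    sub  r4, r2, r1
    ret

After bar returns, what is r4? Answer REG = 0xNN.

prologue: push r3 → mem[0x8a]=0x33, sp=0x8a
prologue: push r6 → mem[0x89]=0x24, sp=0x89
body[0] add  r6, r5, #18 → r6=0x8a
body[1] mov  r2, #0x4b → r2=0x4b
body[2] sub  r0, r4, #13 → r0=0xd8
body[3] sub  r0, r3, r0 → r0=0x5b
body[4] add  r3, r6, r6 → r3=0x14
body[5] add  r2, r0, #51 → r2=0x8e
body[6] sub  r4, r2, r1 → r4=0x7c
epilogue: pop r6=0x24, sp=0x8a
epilogue: pop r3=0x33, sp=0x8b
r4 is caller-saved → body value

REG = 0x7c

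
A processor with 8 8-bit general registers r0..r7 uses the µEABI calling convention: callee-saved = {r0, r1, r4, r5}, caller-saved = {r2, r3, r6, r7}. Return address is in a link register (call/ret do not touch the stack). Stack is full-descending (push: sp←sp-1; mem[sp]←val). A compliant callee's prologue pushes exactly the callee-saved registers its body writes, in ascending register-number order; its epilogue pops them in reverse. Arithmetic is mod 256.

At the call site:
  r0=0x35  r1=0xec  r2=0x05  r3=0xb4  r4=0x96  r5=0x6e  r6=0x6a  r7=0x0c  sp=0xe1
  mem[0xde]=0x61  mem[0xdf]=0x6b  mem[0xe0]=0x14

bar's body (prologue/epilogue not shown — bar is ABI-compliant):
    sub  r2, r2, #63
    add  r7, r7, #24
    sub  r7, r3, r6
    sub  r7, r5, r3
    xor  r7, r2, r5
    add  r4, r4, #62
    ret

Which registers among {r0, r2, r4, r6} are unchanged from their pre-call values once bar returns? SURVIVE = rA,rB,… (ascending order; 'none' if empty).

SURVIVE = r0,r4,r6

prologue: push r4 → mem[0xe0]=0x96, sp=0xe0
body[0] sub  r2, r2, #63 → r2=0xc6
body[1] add  r7, r7, #24 → r7=0x24
body[2] sub  r7, r3, r6 → r7=0x4a
body[3] sub  r7, r5, r3 → r7=0xba
body[4] xor  r7, r2, r5 → r7=0xa8
body[5] add  r4, r4, #62 → r4=0xd4
epilogue: pop r4=0x96, sp=0xe1
r0: callee-saved, written=False
r2: caller-saved, written=True
r4: callee-saved, written=True
r6: caller-saved, written=False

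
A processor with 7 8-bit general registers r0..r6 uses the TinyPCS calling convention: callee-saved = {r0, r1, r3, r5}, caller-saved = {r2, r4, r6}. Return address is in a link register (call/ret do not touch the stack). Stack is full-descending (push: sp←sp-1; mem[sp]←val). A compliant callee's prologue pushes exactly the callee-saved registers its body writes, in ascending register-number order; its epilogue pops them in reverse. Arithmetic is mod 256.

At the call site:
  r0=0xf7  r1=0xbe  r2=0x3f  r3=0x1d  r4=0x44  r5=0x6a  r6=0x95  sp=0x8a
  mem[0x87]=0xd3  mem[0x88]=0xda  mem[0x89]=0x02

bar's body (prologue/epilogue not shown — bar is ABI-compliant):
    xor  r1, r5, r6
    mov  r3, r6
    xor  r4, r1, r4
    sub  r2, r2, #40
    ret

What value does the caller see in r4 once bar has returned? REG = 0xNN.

prologue: push r1 → mem[0x89]=0xbe, sp=0x89
prologue: push r3 → mem[0x88]=0x1d, sp=0x88
body[0] xor  r1, r5, r6 → r1=0xff
body[1] mov  r3, r6 → r3=0x95
body[2] xor  r4, r1, r4 → r4=0xbb
body[3] sub  r2, r2, #40 → r2=0x17
epilogue: pop r3=0x1d, sp=0x89
epilogue: pop r1=0xbe, sp=0x8a
r4 is caller-saved → body value

REG = 0xbb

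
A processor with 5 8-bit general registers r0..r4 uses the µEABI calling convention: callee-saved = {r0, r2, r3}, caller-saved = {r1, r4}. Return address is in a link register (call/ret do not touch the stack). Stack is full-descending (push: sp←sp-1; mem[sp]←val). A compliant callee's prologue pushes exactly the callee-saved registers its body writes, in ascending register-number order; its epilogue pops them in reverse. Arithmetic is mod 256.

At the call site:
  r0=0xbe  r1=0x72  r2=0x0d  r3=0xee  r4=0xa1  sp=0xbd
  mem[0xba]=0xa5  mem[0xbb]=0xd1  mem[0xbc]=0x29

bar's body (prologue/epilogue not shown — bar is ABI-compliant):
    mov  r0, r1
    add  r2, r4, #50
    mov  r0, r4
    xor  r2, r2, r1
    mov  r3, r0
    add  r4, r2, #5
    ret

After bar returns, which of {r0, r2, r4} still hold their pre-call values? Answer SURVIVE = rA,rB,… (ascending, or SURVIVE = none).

prologue: push r0 -> mem[0xbc]=0xbe, sp=0xbc
prologue: push r2 -> mem[0xbb]=0x0d, sp=0xbb
prologue: push r3 -> mem[0xba]=0xee, sp=0xba
body[0] mov  r0, r1 -> r0=0x72
body[1] add  r2, r4, #50 -> r2=0xd3
body[2] mov  r0, r4 -> r0=0xa1
body[3] xor  r2, r2, r1 -> r2=0xa1
body[4] mov  r3, r0 -> r3=0xa1
body[5] add  r4, r2, #5 -> r4=0xa6
epilogue: pop r3=0xee, sp=0xbb
epilogue: pop r2=0x0d, sp=0xbc
epilogue: pop r0=0xbe, sp=0xbd
r0: callee-saved, written=True
r2: callee-saved, written=True
r4: caller-saved, written=True

SURVIVE = r0,r2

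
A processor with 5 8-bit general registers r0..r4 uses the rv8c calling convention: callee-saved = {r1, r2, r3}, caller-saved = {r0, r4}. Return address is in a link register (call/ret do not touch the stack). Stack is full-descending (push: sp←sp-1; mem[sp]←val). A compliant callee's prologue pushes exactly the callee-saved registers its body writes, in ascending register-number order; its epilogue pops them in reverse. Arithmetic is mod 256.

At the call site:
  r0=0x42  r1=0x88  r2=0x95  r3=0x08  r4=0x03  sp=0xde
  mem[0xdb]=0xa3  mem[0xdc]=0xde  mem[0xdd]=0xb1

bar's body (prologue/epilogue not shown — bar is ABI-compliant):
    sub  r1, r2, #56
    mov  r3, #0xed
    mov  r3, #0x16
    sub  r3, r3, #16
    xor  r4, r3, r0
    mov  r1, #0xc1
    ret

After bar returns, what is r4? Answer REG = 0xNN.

prologue: push r1 -> mem[0xdd]=0x88, sp=0xdd
prologue: push r3 -> mem[0xdc]=0x08, sp=0xdc
body[0] sub  r1, r2, #56 -> r1=0x5d
body[1] mov  r3, #0xed -> r3=0xed
body[2] mov  r3, #0x16 -> r3=0x16
body[3] sub  r3, r3, #16 -> r3=0x06
body[4] xor  r4, r3, r0 -> r4=0x44
body[5] mov  r1, #0xc1 -> r1=0xc1
epilogue: pop r3=0x08, sp=0xdd
epilogue: pop r1=0x88, sp=0xde
r4 is caller-saved -> body value

REG = 0x44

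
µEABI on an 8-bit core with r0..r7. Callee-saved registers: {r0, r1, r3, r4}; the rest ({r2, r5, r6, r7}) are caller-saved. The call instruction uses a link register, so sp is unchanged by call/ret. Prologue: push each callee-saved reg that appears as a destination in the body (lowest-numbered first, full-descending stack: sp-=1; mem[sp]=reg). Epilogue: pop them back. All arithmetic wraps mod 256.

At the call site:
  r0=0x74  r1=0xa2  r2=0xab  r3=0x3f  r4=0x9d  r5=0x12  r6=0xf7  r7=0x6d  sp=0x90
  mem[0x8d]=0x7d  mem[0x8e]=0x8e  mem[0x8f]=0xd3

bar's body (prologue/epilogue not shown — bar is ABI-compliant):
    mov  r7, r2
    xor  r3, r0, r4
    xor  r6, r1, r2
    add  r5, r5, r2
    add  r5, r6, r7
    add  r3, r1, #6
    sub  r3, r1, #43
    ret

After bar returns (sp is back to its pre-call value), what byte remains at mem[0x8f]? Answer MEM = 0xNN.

prologue: push r3 -> mem[0x8f]=0x3f, sp=0x8f
body[0] mov  r7, r2 -> r7=0xab
body[1] xor  r3, r0, r4 -> r3=0xe9
body[2] xor  r6, r1, r2 -> r6=0x09
body[3] add  r5, r5, r2 -> r5=0xbd
body[4] add  r5, r6, r7 -> r5=0xb4
body[5] add  r3, r1, #6 -> r3=0xa8
body[6] sub  r3, r1, #43 -> r3=0x77
epilogue: pop r3=0x3f, sp=0x90
prologue pushed ['r3'] at ['0x8f']

MEM = 0x3f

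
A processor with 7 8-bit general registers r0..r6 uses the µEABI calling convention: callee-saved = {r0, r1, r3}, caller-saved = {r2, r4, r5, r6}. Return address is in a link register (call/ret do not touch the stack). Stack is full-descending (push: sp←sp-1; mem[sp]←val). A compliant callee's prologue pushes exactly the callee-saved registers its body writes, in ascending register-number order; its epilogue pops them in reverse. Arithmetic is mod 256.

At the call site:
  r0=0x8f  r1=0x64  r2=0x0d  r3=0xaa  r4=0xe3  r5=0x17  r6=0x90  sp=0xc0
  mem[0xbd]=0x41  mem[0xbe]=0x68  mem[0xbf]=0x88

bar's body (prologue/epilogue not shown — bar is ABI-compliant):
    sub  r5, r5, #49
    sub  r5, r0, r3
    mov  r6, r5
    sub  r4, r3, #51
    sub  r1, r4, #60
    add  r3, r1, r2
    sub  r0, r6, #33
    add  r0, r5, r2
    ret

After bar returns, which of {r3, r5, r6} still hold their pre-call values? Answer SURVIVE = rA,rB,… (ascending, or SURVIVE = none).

prologue: push r0 → mem[0xbf]=0x8f, sp=0xbf
prologue: push r1 → mem[0xbe]=0x64, sp=0xbe
prologue: push r3 → mem[0xbd]=0xaa, sp=0xbd
body[0] sub  r5, r5, #49 → r5=0xe6
body[1] sub  r5, r0, r3 → r5=0xe5
body[2] mov  r6, r5 → r6=0xe5
body[3] sub  r4, r3, #51 → r4=0x77
body[4] sub  r1, r4, #60 → r1=0x3b
body[5] add  r3, r1, r2 → r3=0x48
body[6] sub  r0, r6, #33 → r0=0xc4
body[7] add  r0, r5, r2 → r0=0xf2
epilogue: pop r3=0xaa, sp=0xbe
epilogue: pop r1=0x64, sp=0xbf
epilogue: pop r0=0x8f, sp=0xc0
r3: callee-saved, written=True
r5: caller-saved, written=True
r6: caller-saved, written=True

SURVIVE = r3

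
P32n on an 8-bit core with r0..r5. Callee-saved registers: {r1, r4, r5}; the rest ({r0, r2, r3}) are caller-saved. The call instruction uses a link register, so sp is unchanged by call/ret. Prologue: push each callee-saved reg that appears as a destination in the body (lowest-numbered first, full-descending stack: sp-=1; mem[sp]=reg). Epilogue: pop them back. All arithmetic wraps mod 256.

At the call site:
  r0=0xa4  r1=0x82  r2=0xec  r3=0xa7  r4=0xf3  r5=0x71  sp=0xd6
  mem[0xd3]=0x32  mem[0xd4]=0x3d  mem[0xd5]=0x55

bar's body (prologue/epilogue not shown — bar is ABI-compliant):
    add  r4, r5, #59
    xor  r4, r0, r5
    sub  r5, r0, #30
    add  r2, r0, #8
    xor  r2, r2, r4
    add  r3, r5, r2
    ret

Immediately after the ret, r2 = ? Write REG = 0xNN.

REG = 0x79

prologue: push r4 -> mem[0xd5]=0xf3, sp=0xd5
prologue: push r5 -> mem[0xd4]=0x71, sp=0xd4
body[0] add  r4, r5, #59 -> r4=0xac
body[1] xor  r4, r0, r5 -> r4=0xd5
body[2] sub  r5, r0, #30 -> r5=0x86
body[3] add  r2, r0, #8 -> r2=0xac
body[4] xor  r2, r2, r4 -> r2=0x79
body[5] add  r3, r5, r2 -> r3=0xff
epilogue: pop r5=0x71, sp=0xd5
epilogue: pop r4=0xf3, sp=0xd6
r2 is caller-saved -> body value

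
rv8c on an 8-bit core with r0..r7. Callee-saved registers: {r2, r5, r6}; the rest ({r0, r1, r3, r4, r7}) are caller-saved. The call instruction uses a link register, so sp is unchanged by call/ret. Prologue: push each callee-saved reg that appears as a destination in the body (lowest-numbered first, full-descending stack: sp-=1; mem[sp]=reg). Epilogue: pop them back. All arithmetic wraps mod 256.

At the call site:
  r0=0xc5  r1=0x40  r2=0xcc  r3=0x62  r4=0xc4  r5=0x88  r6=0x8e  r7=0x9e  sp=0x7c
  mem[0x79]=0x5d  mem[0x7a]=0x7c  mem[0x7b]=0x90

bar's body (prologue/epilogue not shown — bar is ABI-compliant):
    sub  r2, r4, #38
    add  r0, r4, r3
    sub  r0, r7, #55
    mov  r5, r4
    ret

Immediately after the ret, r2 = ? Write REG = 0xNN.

REG = 0xcc

prologue: push r2 -> mem[0x7b]=0xcc, sp=0x7b
prologue: push r5 -> mem[0x7a]=0x88, sp=0x7a
body[0] sub  r2, r4, #38 -> r2=0x9e
body[1] add  r0, r4, r3 -> r0=0x26
body[2] sub  r0, r7, #55 -> r0=0x67
body[3] mov  r5, r4 -> r5=0xc4
epilogue: pop r5=0x88, sp=0x7b
epilogue: pop r2=0xcc, sp=0x7c
r2 is callee-saved -> restored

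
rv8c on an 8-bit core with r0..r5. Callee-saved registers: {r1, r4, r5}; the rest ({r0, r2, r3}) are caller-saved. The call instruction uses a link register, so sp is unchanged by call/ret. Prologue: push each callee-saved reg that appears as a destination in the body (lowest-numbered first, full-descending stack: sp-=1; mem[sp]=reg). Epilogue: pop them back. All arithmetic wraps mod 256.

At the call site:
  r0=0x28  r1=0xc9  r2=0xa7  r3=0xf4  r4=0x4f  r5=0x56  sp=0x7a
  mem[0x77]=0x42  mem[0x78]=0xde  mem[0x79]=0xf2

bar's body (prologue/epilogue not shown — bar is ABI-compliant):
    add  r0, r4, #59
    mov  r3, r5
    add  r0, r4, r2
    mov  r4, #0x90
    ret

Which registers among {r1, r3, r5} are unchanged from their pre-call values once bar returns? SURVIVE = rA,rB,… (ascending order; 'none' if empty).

prologue: push r4 -> mem[0x79]=0x4f, sp=0x79
body[0] add  r0, r4, #59 -> r0=0x8a
body[1] mov  r3, r5 -> r3=0x56
body[2] add  r0, r4, r2 -> r0=0xf6
body[3] mov  r4, #0x90 -> r4=0x90
epilogue: pop r4=0x4f, sp=0x7a
r1: callee-saved, written=False
r3: caller-saved, written=True
r5: callee-saved, written=False

SURVIVE = r1,r5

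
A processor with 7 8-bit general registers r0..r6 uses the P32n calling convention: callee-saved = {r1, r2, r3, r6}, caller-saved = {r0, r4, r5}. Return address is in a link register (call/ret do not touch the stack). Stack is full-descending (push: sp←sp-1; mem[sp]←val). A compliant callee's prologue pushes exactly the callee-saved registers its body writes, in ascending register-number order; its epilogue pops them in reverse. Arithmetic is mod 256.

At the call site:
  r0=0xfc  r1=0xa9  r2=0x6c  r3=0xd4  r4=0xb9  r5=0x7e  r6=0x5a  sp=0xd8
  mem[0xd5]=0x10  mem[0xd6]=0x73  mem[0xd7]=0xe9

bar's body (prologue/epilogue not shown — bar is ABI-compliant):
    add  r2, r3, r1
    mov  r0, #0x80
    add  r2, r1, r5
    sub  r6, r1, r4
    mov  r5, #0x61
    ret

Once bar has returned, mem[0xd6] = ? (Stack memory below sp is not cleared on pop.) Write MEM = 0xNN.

prologue: push r2 → mem[0xd7]=0x6c, sp=0xd7
prologue: push r6 → mem[0xd6]=0x5a, sp=0xd6
body[0] add  r2, r3, r1 → r2=0x7d
body[1] mov  r0, #0x80 → r0=0x80
body[2] add  r2, r1, r5 → r2=0x27
body[3] sub  r6, r1, r4 → r6=0xf0
body[4] mov  r5, #0x61 → r5=0x61
epilogue: pop r6=0x5a, sp=0xd7
epilogue: pop r2=0x6c, sp=0xd8
prologue pushed ['r2', 'r6'] at ['0xd7', '0xd6']

MEM = 0x5a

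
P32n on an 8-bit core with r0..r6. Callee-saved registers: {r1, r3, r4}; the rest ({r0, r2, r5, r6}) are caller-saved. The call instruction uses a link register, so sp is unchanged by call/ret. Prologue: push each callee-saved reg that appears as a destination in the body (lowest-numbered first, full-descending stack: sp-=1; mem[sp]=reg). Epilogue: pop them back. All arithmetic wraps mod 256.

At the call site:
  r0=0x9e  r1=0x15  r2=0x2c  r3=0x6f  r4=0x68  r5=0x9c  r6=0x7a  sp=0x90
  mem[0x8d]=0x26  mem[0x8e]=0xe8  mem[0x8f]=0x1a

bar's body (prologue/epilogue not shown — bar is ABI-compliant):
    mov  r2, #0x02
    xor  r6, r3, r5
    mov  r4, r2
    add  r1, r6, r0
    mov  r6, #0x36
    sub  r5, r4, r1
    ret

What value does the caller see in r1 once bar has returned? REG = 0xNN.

REG = 0x15

prologue: push r1 → mem[0x8f]=0x15, sp=0x8f
prologue: push r4 → mem[0x8e]=0x68, sp=0x8e
body[0] mov  r2, #0x02 → r2=0x02
body[1] xor  r6, r3, r5 → r6=0xf3
body[2] mov  r4, r2 → r4=0x02
body[3] add  r1, r6, r0 → r1=0x91
body[4] mov  r6, #0x36 → r6=0x36
body[5] sub  r5, r4, r1 → r5=0x71
epilogue: pop r4=0x68, sp=0x8f
epilogue: pop r1=0x15, sp=0x90
r1 is callee-saved → restored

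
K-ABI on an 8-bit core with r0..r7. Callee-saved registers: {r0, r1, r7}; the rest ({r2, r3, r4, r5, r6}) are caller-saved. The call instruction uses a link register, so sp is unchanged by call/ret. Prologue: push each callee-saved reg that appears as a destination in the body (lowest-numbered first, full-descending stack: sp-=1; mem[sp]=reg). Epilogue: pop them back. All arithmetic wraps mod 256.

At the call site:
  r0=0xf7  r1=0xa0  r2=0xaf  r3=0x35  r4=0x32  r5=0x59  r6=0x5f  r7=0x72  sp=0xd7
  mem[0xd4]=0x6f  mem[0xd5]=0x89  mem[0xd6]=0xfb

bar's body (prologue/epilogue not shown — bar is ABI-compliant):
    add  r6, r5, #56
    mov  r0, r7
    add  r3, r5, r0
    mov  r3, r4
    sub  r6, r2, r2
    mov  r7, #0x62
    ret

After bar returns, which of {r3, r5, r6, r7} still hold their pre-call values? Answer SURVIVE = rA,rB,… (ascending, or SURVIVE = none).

prologue: push r0 -> mem[0xd6]=0xf7, sp=0xd6
prologue: push r7 -> mem[0xd5]=0x72, sp=0xd5
body[0] add  r6, r5, #56 -> r6=0x91
body[1] mov  r0, r7 -> r0=0x72
body[2] add  r3, r5, r0 -> r3=0xcb
body[3] mov  r3, r4 -> r3=0x32
body[4] sub  r6, r2, r2 -> r6=0x00
body[5] mov  r7, #0x62 -> r7=0x62
epilogue: pop r7=0x72, sp=0xd6
epilogue: pop r0=0xf7, sp=0xd7
r3: caller-saved, written=True
r5: caller-saved, written=False
r6: caller-saved, written=True
r7: callee-saved, written=True

SURVIVE = r5,r7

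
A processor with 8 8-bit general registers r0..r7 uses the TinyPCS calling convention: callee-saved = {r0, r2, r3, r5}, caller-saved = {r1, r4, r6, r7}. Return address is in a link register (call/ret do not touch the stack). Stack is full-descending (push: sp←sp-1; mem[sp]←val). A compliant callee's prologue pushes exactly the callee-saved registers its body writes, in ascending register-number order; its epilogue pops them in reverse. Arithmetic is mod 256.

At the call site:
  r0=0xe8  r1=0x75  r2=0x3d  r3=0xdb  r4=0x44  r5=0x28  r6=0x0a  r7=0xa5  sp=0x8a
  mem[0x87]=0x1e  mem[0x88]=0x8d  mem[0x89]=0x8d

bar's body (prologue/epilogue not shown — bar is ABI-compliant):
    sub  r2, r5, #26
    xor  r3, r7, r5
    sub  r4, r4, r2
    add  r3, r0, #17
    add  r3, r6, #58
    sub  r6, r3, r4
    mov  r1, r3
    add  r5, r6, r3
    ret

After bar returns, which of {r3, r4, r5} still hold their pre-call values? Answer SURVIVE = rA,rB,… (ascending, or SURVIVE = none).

prologue: push r2 -> mem[0x89]=0x3d, sp=0x89
prologue: push r3 -> mem[0x88]=0xdb, sp=0x88
prologue: push r5 -> mem[0x87]=0x28, sp=0x87
body[0] sub  r2, r5, #26 -> r2=0x0e
body[1] xor  r3, r7, r5 -> r3=0x8d
body[2] sub  r4, r4, r2 -> r4=0x36
body[3] add  r3, r0, #17 -> r3=0xf9
body[4] add  r3, r6, #58 -> r3=0x44
body[5] sub  r6, r3, r4 -> r6=0x0e
body[6] mov  r1, r3 -> r1=0x44
body[7] add  r5, r6, r3 -> r5=0x52
epilogue: pop r5=0x28, sp=0x88
epilogue: pop r3=0xdb, sp=0x89
epilogue: pop r2=0x3d, sp=0x8a
r3: callee-saved, written=True
r4: caller-saved, written=True
r5: callee-saved, written=True

SURVIVE = r3,r5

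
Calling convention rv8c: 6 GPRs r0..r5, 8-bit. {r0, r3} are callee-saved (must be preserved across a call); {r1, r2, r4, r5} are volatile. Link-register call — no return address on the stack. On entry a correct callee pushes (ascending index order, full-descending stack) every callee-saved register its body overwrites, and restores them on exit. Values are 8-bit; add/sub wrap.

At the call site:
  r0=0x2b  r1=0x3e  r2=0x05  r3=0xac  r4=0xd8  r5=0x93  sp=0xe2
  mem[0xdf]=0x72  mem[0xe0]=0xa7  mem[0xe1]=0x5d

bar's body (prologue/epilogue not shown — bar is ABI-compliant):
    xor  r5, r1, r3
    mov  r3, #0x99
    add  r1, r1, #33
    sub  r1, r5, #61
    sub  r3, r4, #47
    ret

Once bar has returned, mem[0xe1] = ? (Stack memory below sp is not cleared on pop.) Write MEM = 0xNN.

MEM = 0xac

prologue: push r3 → mem[0xe1]=0xac, sp=0xe1
body[0] xor  r5, r1, r3 → r5=0x92
body[1] mov  r3, #0x99 → r3=0x99
body[2] add  r1, r1, #33 → r1=0x5f
body[3] sub  r1, r5, #61 → r1=0x55
body[4] sub  r3, r4, #47 → r3=0xa9
epilogue: pop r3=0xac, sp=0xe2
prologue pushed ['r3'] at ['0xe1']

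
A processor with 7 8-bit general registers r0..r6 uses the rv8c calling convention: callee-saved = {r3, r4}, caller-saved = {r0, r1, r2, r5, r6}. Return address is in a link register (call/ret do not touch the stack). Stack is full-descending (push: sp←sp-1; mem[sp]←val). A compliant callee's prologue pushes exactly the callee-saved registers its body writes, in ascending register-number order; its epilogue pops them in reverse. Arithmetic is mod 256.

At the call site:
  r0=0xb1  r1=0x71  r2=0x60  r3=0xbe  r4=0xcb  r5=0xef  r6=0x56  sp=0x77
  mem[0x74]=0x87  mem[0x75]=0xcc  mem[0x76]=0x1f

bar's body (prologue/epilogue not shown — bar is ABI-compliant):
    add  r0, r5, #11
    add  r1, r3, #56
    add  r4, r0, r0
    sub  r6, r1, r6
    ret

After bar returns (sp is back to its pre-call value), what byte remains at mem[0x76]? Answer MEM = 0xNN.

MEM = 0xcb

prologue: push r4 → mem[0x76]=0xcb, sp=0x76
body[0] add  r0, r5, #11 → r0=0xfa
body[1] add  r1, r3, #56 → r1=0xf6
body[2] add  r4, r0, r0 → r4=0xf4
body[3] sub  r6, r1, r6 → r6=0xa0
epilogue: pop r4=0xcb, sp=0x77
prologue pushed ['r4'] at ['0x76']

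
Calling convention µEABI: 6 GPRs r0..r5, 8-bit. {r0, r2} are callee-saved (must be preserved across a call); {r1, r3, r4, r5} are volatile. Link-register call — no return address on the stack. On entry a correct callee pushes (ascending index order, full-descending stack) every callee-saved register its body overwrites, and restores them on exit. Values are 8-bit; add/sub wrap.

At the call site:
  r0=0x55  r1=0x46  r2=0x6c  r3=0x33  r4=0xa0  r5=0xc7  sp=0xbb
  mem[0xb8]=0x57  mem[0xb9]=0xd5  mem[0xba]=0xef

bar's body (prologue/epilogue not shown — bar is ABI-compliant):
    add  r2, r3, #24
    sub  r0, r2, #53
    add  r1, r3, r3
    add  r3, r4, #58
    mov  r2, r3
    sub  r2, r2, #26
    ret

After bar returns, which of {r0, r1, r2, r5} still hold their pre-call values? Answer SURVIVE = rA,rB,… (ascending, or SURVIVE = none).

SURVIVE = r0,r2,r5

prologue: push r0 -> mem[0xba]=0x55, sp=0xba
prologue: push r2 -> mem[0xb9]=0x6c, sp=0xb9
body[0] add  r2, r3, #24 -> r2=0x4b
body[1] sub  r0, r2, #53 -> r0=0x16
body[2] add  r1, r3, r3 -> r1=0x66
body[3] add  r3, r4, #58 -> r3=0xda
body[4] mov  r2, r3 -> r2=0xda
body[5] sub  r2, r2, #26 -> r2=0xc0
epilogue: pop r2=0x6c, sp=0xba
epilogue: pop r0=0x55, sp=0xbb
r0: callee-saved, written=True
r1: caller-saved, written=True
r2: callee-saved, written=True
r5: caller-saved, written=False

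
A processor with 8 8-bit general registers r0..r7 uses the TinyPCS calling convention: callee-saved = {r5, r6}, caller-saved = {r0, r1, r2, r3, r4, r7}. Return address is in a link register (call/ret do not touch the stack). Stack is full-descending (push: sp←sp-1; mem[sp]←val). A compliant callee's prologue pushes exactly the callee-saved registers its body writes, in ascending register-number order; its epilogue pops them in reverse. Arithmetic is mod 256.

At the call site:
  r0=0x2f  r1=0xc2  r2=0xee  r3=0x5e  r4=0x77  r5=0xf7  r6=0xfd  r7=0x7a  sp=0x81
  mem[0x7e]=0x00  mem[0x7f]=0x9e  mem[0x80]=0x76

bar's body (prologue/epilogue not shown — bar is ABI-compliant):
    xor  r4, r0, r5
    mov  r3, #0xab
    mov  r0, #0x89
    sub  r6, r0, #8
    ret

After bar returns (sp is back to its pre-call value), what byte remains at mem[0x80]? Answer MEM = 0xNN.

MEM = 0xfd

prologue: push r6 → mem[0x80]=0xfd, sp=0x80
body[0] xor  r4, r0, r5 → r4=0xd8
body[1] mov  r3, #0xab → r3=0xab
body[2] mov  r0, #0x89 → r0=0x89
body[3] sub  r6, r0, #8 → r6=0x81
epilogue: pop r6=0xfd, sp=0x81
prologue pushed ['r6'] at ['0x80']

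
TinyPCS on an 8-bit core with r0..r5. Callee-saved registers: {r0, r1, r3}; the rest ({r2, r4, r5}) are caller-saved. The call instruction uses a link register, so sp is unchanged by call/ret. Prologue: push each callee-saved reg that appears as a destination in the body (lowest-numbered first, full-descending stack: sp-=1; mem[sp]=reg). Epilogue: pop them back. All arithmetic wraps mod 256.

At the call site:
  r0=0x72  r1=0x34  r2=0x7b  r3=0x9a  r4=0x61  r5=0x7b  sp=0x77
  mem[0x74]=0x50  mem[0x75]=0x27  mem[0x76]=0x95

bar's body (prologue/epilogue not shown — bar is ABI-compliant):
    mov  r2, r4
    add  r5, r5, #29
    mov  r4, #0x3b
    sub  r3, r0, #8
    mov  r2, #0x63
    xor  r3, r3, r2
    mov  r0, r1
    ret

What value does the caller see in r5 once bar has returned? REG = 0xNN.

prologue: push r0 → mem[0x76]=0x72, sp=0x76
prologue: push r3 → mem[0x75]=0x9a, sp=0x75
body[0] mov  r2, r4 → r2=0x61
body[1] add  r5, r5, #29 → r5=0x98
body[2] mov  r4, #0x3b → r4=0x3b
body[3] sub  r3, r0, #8 → r3=0x6a
body[4] mov  r2, #0x63 → r2=0x63
body[5] xor  r3, r3, r2 → r3=0x09
body[6] mov  r0, r1 → r0=0x34
epilogue: pop r3=0x9a, sp=0x76
epilogue: pop r0=0x72, sp=0x77
r5 is caller-saved → body value

REG = 0x98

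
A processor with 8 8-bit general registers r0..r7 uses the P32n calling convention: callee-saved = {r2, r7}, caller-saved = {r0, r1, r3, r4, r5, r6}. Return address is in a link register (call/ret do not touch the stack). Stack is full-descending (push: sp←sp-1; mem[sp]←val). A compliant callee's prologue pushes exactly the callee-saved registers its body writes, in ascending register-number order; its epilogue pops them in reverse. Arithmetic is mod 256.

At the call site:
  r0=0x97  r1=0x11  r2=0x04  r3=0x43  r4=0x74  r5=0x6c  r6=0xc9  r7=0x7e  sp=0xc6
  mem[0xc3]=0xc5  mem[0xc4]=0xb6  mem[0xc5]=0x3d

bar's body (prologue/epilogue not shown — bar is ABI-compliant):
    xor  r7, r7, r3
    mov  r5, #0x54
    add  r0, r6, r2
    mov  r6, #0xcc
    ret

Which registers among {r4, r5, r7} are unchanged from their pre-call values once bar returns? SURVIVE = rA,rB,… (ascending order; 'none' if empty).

SURVIVE = r4,r7

prologue: push r7 -> mem[0xc5]=0x7e, sp=0xc5
body[0] xor  r7, r7, r3 -> r7=0x3d
body[1] mov  r5, #0x54 -> r5=0x54
body[2] add  r0, r6, r2 -> r0=0xcd
body[3] mov  r6, #0xcc -> r6=0xcc
epilogue: pop r7=0x7e, sp=0xc6
r4: caller-saved, written=False
r5: caller-saved, written=True
r7: callee-saved, written=True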